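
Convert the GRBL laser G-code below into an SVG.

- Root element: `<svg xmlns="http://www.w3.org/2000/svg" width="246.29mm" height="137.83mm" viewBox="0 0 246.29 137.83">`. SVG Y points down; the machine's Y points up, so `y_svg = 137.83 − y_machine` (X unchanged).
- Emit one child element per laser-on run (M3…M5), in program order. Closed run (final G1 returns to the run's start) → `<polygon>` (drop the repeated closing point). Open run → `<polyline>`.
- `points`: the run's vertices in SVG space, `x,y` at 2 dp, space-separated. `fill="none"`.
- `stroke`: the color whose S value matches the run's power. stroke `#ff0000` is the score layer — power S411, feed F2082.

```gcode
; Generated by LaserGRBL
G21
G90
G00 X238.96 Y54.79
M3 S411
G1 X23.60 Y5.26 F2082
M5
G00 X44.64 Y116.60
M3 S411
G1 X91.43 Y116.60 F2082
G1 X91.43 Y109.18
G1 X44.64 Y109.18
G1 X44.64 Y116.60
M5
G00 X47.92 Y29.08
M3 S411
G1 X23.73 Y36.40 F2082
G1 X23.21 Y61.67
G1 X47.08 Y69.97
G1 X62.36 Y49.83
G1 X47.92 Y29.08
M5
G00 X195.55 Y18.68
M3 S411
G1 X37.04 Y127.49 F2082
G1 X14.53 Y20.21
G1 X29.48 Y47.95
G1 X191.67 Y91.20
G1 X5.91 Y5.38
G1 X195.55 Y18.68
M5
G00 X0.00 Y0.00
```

<svg xmlns="http://www.w3.org/2000/svg" width="246.29mm" height="137.83mm" viewBox="0 0 246.29 137.83">
  <polyline points="238.96,83.04 23.60,132.57" fill="none" stroke="#ff0000"/>
  <polygon points="44.64,21.23 91.43,21.23 91.43,28.65 44.64,28.65" fill="none" stroke="#ff0000"/>
  <polygon points="47.92,108.75 23.73,101.43 23.21,76.16 47.08,67.86 62.36,88.00" fill="none" stroke="#ff0000"/>
  <polygon points="195.55,119.15 37.04,10.34 14.53,117.62 29.48,89.88 191.67,46.63 5.91,132.45" fill="none" stroke="#ff0000"/>
</svg>

y_svg = 137.83 − y_m. Every run uses S411, so all elements get stroke `#ff0000` (score).

[1] open run; points: 238.96,83.04 23.60,132.57

[2] closed run; points: 44.64,21.23 91.43,21.23 91.43,28.65 44.64,28.65

[3] closed run; points: 47.92,108.75 23.73,101.43 23.21,76.16 47.08,67.86 62.36,88.00

[4] closed run; points: 195.55,119.15 37.04,10.34 14.53,117.62 29.48,89.88 191.67,46.63 5.91,132.45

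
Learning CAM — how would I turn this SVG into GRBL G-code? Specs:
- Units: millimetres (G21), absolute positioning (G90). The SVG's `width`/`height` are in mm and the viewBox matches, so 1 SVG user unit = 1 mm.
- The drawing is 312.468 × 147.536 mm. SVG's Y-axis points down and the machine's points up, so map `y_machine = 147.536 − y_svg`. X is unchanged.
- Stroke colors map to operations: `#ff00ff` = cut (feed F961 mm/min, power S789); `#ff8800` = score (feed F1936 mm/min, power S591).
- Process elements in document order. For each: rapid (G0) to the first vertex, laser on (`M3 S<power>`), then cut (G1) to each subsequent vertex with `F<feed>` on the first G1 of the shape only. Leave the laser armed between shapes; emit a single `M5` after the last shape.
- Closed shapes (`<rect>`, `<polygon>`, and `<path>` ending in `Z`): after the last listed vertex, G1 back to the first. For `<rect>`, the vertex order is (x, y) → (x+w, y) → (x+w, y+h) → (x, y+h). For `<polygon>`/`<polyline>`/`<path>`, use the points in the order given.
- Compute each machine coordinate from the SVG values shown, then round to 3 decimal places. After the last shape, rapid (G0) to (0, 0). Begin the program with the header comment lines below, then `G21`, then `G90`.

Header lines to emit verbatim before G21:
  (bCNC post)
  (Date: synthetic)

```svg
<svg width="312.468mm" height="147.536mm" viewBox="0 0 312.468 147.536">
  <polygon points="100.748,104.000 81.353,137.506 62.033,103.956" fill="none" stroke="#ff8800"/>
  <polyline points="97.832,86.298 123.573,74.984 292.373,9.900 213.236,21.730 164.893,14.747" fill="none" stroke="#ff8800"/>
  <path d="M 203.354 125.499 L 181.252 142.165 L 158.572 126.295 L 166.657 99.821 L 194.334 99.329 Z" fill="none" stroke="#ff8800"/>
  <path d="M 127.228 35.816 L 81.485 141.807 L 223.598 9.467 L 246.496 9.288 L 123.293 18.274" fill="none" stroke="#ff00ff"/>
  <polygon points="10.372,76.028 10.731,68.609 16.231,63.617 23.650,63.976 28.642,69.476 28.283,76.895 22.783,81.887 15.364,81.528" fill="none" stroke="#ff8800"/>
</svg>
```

Since the viewBox matches the mm dimensions, user units are millimetres directly. The only transform is the Y-flip y_m = 147.536 − y_svg.

Shape 1 is a regular polygon drawn with `<polygon>`. Its stroke #ff8800 means score at S591, F1936. After flipping Y the toolpath is (100.748,43.536) → (81.353,10.030) → (62.033,43.580) → (100.748,43.536), returning to the start.

Shape 2 is a open polyline drawn with `<polyline>`. Its stroke #ff8800 means score at S591, F1936. After flipping Y the toolpath is (97.832,61.238) → (123.573,72.552) → (292.373,137.636) → (213.236,125.806) → (164.893,132.789).

Shape 3 is a regular polygon drawn with `<path>`. Its stroke #ff8800 means score at S591, F1936. After flipping Y the toolpath is (203.354,22.037) → (181.252,5.371) → (158.572,21.241) → (166.657,47.715) → (194.334,48.207) → (203.354,22.037), returning to the start.

Shape 4 is a open polyline drawn with `<path>`. Its stroke #ff00ff means cut at S789, F961. After flipping Y the toolpath is (127.228,111.720) → (81.485,5.729) → (223.598,138.069) → (246.496,138.248) → (123.293,129.262).

Shape 5 is a regular polygon drawn with `<polygon>`. Its stroke #ff8800 means score at S591, F1936. After flipping Y the toolpath is (10.372,71.508) → (10.731,78.927) → (16.231,83.919) → (23.650,83.560) → (28.642,78.060) → (28.283,70.641) → (22.783,65.649) → (15.364,66.008) → (10.372,71.508), returning to the start.

(bCNC post)
(Date: synthetic)
G21
G90
G0 X100.748 Y43.536
M3 S591
G1 X81.353 Y10.030 F1936
G1 X62.033 Y43.580
G1 X100.748 Y43.536
G0 X97.832 Y61.238
M3 S591
G1 X123.573 Y72.552 F1936
G1 X292.373 Y137.636
G1 X213.236 Y125.806
G1 X164.893 Y132.789
G0 X203.354 Y22.037
M3 S591
G1 X181.252 Y5.371 F1936
G1 X158.572 Y21.241
G1 X166.657 Y47.715
G1 X194.334 Y48.207
G1 X203.354 Y22.037
G0 X127.228 Y111.720
M3 S789
G1 X81.485 Y5.729 F961
G1 X223.598 Y138.069
G1 X246.496 Y138.248
G1 X123.293 Y129.262
G0 X10.372 Y71.508
M3 S591
G1 X10.731 Y78.927 F1936
G1 X16.231 Y83.919
G1 X23.650 Y83.560
G1 X28.642 Y78.060
G1 X28.283 Y70.641
G1 X22.783 Y65.649
G1 X15.364 Y66.008
G1 X10.372 Y71.508
M5
G0 X0.000 Y0.000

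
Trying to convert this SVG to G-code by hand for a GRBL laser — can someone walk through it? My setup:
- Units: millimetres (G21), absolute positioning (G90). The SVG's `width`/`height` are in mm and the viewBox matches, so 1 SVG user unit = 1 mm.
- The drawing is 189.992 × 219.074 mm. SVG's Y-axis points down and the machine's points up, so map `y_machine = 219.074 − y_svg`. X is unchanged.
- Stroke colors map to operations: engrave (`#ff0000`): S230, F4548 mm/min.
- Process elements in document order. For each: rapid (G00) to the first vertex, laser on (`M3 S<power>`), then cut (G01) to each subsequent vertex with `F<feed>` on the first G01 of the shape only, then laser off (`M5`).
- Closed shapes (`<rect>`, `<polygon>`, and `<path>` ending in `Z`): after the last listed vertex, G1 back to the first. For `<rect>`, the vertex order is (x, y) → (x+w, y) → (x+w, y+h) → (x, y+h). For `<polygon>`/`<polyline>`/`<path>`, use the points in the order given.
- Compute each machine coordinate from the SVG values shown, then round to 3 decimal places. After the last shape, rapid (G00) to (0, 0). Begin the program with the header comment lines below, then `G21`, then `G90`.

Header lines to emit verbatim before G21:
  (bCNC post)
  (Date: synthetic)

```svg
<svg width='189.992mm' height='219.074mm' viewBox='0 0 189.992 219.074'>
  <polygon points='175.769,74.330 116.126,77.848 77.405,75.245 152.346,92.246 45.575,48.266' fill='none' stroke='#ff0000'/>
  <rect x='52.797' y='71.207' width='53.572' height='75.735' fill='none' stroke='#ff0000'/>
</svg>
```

viewBox `0 0 189.992 219.074` with mm width/height → 1 unit = 1 mm. Flip: y_m = 219.074 − y_svg.

**Shape 1** — `<polygon>` closed polygon, stroke `#ff0000` → engrave (S230, F4548). Machine vertices: (175.769,144.744) → (116.126,141.226) → (77.405,143.829) → (152.346,126.828) → (45.575,170.808) → (175.769,144.744). Closed: final G1 returns to the first vertex.

**Shape 2** — `<rect>` rectangle, stroke `#ff0000` → engrave (S230, F4548). Machine vertices: (52.797,147.867) → (106.369,147.867) → (106.369,72.132) → (52.797,72.132) → (52.797,147.867). Closed: final G1 returns to the first vertex.

(bCNC post)
(Date: synthetic)
G21
G90
G00 X175.769 Y144.744
M3 S230
G01 X116.126 Y141.226 F4548
G01 X77.405 Y143.829
G01 X152.346 Y126.828
G01 X45.575 Y170.808
G01 X175.769 Y144.744
M5
G00 X52.797 Y147.867
M3 S230
G01 X106.369 Y147.867 F4548
G01 X106.369 Y72.132
G01 X52.797 Y72.132
G01 X52.797 Y147.867
M5
G00 X0.000 Y0.000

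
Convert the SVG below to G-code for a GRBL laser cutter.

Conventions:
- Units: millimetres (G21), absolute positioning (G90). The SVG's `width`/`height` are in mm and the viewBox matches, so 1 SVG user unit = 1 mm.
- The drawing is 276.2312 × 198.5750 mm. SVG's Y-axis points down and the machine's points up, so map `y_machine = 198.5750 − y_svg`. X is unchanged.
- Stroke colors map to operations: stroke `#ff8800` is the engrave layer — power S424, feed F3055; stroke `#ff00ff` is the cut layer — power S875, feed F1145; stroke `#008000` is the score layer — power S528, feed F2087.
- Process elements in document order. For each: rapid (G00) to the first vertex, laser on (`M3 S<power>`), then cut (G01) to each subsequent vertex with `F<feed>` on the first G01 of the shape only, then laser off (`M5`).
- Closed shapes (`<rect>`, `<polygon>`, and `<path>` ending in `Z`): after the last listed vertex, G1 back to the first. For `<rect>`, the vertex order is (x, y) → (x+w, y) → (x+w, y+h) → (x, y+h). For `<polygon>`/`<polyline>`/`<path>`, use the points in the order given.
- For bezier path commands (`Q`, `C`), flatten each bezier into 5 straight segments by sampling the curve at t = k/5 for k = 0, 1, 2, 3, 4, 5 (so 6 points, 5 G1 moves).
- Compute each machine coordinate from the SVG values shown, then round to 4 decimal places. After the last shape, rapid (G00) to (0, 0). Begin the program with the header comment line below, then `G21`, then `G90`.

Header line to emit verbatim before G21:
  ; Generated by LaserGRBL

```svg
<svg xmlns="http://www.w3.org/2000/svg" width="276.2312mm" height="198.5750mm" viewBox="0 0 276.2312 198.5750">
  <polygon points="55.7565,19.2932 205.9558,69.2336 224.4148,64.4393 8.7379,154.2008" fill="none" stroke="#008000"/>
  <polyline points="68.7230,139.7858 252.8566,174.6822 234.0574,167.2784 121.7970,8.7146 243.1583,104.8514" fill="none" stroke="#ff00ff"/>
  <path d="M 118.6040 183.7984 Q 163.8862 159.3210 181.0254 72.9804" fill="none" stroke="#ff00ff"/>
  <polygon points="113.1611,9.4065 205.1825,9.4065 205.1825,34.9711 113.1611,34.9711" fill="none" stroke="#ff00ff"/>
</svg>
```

1 u = 1 mm; y_m = 198.5750 − y.

[1] `<polygon>` closed polygon, #008000→score S528 F2087: (55.7565,179.2818) → (205.9558,129.3414) → (224.4148,134.1357) → (8.7379,44.3742) → (55.7565,179.2818) (closed)

[2] `<polyline>` open polyline, #ff00ff→cut S875 F1145: (68.7230,58.7892) → (252.8566,23.8928) → (234.0574,31.2966) → (121.7970,189.8604) → (243.1583,93.7236)

[3] `<path>` quadratic bezier, #ff00ff→cut S875 F1145: (118.6040,14.7766) → (135.5912,27.0421) → (150.3269,44.2566) → (162.8112,66.4202) → (173.0440,93.5329) → (181.0254,125.5946)

[4] `<polygon>` rectangle, #ff00ff→cut S875 F1145: (113.1611,189.1685) → (205.1825,189.1685) → (205.1825,163.6039) → (113.1611,163.6039) → (113.1611,189.1685) (closed)

; Generated by LaserGRBL
G21
G90
G00 X55.7565 Y179.2818
M3 S528
G01 X205.9558 Y129.3414 F2087
G01 X224.4148 Y134.1357
G01 X8.7379 Y44.3742
G01 X55.7565 Y179.2818
M5
G00 X68.7230 Y58.7892
M3 S875
G01 X252.8566 Y23.8928 F1145
G01 X234.0574 Y31.2966
G01 X121.7970 Y189.8604
G01 X243.1583 Y93.7236
M5
G00 X118.6040 Y14.7766
M3 S875
G01 X135.5912 Y27.0421 F1145
G01 X150.3269 Y44.2566
G01 X162.8112 Y66.4202
G01 X173.0440 Y93.5329
G01 X181.0254 Y125.5946
M5
G00 X113.1611 Y189.1685
M3 S875
G01 X205.1825 Y189.1685 F1145
G01 X205.1825 Y163.6039
G01 X113.1611 Y163.6039
G01 X113.1611 Y189.1685
M5
G00 X0.0000 Y0.0000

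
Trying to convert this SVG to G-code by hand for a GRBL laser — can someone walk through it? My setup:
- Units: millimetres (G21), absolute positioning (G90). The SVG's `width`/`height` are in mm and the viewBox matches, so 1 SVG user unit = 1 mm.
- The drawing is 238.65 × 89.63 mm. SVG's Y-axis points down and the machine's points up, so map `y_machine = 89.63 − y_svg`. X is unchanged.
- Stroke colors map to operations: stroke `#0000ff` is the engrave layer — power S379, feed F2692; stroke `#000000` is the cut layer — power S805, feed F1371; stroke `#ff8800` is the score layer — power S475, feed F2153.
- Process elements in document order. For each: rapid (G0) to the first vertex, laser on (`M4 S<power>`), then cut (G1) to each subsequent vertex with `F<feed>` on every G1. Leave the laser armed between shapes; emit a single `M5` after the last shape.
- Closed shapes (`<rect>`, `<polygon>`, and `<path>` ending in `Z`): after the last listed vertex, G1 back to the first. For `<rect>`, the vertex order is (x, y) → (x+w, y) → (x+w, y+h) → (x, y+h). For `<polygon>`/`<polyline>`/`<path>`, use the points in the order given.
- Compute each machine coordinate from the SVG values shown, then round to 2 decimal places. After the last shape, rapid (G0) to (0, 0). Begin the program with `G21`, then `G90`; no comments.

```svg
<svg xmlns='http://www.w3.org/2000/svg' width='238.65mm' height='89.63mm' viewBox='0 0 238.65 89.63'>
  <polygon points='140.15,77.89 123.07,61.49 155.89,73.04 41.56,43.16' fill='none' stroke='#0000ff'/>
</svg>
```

G21
G90
G0 X140.15 Y11.74
M4 S379
G1 X123.07 Y28.14 F2692
G1 X155.89 Y16.59 F2692
G1 X41.56 Y46.47 F2692
G1 X140.15 Y11.74 F2692
M5
G0 X0.00 Y0.00

1 u = 1 mm; y_m = 89.63 − y.

[1] `<polygon>` closed polygon, #0000ff→engrave S379 F2692: (140.15,11.74) → (123.07,28.14) → (155.89,16.59) → (41.56,46.47) → (140.15,11.74) (closed)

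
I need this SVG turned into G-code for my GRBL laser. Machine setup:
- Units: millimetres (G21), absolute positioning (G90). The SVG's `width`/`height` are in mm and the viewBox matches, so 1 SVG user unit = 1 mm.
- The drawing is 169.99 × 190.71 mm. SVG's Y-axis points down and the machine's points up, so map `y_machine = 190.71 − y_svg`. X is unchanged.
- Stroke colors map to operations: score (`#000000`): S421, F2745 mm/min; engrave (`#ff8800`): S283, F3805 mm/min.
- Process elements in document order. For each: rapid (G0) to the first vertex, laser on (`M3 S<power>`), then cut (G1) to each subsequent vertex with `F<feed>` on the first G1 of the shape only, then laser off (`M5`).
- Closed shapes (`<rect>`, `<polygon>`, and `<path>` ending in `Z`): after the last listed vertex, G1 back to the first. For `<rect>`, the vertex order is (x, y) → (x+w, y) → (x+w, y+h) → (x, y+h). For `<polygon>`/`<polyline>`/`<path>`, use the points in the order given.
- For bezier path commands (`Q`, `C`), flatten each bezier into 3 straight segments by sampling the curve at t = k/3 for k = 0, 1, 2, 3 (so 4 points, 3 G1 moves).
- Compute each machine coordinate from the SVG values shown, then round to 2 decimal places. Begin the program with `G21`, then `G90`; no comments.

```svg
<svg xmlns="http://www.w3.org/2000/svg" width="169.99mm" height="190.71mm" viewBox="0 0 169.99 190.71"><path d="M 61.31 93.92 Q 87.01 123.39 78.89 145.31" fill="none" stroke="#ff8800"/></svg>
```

G21
G90
G0 X61.31 Y96.79
M3 S283
G1 X74.69 Y77.98 F3805
G1 X80.55 Y60.85
G1 X78.89 Y45.40
M5

Since the viewBox matches the mm dimensions, user units are millimetres directly. The only transform is the Y-flip y_m = 190.71 − y_svg.

Shape 1 is a quadratic bezier drawn with `<path>`. Its stroke #ff8800 means engrave at S283, F3805. After flipping Y the toolpath is (61.31,96.79) → (74.69,77.98) → (80.55,60.85) → (78.89,45.40).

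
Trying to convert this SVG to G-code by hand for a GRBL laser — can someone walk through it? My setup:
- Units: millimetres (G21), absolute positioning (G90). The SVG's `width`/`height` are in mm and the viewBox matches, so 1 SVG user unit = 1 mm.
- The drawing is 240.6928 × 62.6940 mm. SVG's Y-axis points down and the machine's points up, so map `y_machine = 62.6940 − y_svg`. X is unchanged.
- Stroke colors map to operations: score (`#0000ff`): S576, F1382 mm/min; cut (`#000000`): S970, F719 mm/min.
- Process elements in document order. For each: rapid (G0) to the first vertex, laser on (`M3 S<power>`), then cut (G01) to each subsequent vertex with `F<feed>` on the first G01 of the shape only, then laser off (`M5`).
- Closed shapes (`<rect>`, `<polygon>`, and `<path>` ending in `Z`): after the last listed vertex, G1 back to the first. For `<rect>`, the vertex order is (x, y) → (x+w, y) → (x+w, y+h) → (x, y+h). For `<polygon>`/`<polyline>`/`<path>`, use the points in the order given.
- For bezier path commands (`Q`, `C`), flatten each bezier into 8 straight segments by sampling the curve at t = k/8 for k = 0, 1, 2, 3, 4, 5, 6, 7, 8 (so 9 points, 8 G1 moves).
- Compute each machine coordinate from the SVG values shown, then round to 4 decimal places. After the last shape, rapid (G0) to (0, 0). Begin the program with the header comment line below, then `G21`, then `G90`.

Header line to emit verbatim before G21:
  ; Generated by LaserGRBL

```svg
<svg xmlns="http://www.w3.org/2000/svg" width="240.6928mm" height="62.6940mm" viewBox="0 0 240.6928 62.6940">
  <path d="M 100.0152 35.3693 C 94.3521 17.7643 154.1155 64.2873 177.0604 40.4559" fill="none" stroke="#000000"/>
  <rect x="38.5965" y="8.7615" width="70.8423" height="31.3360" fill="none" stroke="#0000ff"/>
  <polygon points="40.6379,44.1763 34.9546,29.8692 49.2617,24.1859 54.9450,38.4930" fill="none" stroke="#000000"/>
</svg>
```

Since the viewBox matches the mm dimensions, user units are millimetres directly. The only transform is the Y-flip y_m = 62.6940 − y_svg.

Shape 1 is a cubic bezier drawn with `<path>`. Its stroke #000000 means cut at S970, F719. After flipping Y the toolpath is (100.0152,27.3247) → (100.7587,31.1832) → (106.4378,30.6057) → (115.8542,27.1682) → (127.8098,22.4465) → (141.1064,18.0167) → (154.5458,15.4547) → (166.9299,16.3365) → (177.0604,22.2381).

Shape 2 is a rectangle drawn with `<rect>`. Its stroke #0000ff means score at S576, F1382. After flipping Y the toolpath is (38.5965,53.9325) → (109.4388,53.9325) → (109.4388,22.5965) → (38.5965,22.5965) → (38.5965,53.9325), returning to the start.

Shape 3 is a regular polygon drawn with `<polygon>`. Its stroke #000000 means cut at S970, F719. After flipping Y the toolpath is (40.6379,18.5177) → (34.9546,32.8248) → (49.2617,38.5081) → (54.9450,24.2010) → (40.6379,18.5177), returning to the start.

; Generated by LaserGRBL
G21
G90
G0 X100.0152 Y27.3247
M3 S970
G01 X100.7587 Y31.1832 F719
G01 X106.4378 Y30.6057
G01 X115.8542 Y27.1682
G01 X127.8098 Y22.4465
G01 X141.1064 Y18.0167
G01 X154.5458 Y15.4547
G01 X166.9299 Y16.3365
G01 X177.0604 Y22.2381
M5
G0 X38.5965 Y53.9325
M3 S576
G01 X109.4388 Y53.9325 F1382
G01 X109.4388 Y22.5965
G01 X38.5965 Y22.5965
G01 X38.5965 Y53.9325
M5
G0 X40.6379 Y18.5177
M3 S970
G01 X34.9546 Y32.8248 F719
G01 X49.2617 Y38.5081
G01 X54.9450 Y24.2010
G01 X40.6379 Y18.5177
M5
G0 X0.0000 Y0.0000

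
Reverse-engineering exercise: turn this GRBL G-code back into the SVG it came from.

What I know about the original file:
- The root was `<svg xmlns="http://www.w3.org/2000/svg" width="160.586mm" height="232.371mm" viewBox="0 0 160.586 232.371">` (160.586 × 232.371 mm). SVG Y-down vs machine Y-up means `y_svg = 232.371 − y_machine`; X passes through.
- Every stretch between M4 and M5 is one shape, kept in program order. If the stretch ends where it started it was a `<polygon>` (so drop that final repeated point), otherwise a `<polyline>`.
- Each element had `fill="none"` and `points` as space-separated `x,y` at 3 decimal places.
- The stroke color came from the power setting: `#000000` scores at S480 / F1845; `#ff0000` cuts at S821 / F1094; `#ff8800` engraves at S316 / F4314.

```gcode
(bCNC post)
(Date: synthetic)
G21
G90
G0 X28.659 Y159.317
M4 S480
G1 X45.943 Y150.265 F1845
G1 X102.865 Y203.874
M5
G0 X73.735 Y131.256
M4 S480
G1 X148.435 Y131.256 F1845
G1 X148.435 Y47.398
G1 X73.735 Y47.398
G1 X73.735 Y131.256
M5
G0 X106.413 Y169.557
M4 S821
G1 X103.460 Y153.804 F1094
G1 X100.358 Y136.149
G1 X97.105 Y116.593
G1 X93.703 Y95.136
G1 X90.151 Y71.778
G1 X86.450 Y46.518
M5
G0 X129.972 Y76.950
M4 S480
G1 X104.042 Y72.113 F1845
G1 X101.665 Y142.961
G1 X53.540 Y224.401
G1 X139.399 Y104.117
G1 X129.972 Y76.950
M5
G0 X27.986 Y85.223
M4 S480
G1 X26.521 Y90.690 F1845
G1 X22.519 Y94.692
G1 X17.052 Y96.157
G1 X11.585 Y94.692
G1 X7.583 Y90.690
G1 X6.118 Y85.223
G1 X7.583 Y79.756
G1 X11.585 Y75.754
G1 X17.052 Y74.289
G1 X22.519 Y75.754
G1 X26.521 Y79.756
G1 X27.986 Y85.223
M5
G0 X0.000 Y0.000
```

<svg xmlns="http://www.w3.org/2000/svg" width="160.586mm" height="232.371mm" viewBox="0 0 160.586 232.371">
  <polyline points="28.659,73.054 45.943,82.106 102.865,28.497" fill="none" stroke="#000000"/>
  <polygon points="73.735,101.115 148.435,101.115 148.435,184.973 73.735,184.973" fill="none" stroke="#000000"/>
  <polyline points="106.413,62.814 103.460,78.567 100.358,96.222 97.105,115.778 93.703,137.235 90.151,160.593 86.450,185.853" fill="none" stroke="#ff0000"/>
  <polygon points="129.972,155.421 104.042,160.258 101.665,89.410 53.540,7.970 139.399,128.254" fill="none" stroke="#000000"/>
  <polygon points="27.986,147.148 26.521,141.681 22.519,137.679 17.052,136.214 11.585,137.679 7.583,141.681 6.118,147.148 7.583,152.615 11.585,156.617 17.052,158.082 22.519,156.617 26.521,152.615" fill="none" stroke="#000000"/>
</svg>

y_svg = 232.371 − y_m.

[1] S480→`#000000` (score); open run; points: 28.659,73.054 45.943,82.106 102.865,28.497

[2] S480→`#000000` (score); closed run; points: 73.735,101.115 148.435,101.115 148.435,184.973 73.735,184.973

[3] S821→`#ff0000` (cut); open run; points: 106.413,62.814 103.460,78.567 100.358,96.222 97.105,115.778 93.703,137.235 90.151,160.593 86.450,185.853

[4] S480→`#000000` (score); closed run; points: 129.972,155.421 104.042,160.258 101.665,89.410 53.540,7.970 139.399,128.254

[5] S480→`#000000` (score); closed run; points: 27.986,147.148 26.521,141.681 22.519,137.679 17.052,136.214 11.585,137.679 7.583,141.681 6.118,147.148 7.583,152.615 11.585,156.617 17.052,158.082 22.519,156.617 26.521,152.615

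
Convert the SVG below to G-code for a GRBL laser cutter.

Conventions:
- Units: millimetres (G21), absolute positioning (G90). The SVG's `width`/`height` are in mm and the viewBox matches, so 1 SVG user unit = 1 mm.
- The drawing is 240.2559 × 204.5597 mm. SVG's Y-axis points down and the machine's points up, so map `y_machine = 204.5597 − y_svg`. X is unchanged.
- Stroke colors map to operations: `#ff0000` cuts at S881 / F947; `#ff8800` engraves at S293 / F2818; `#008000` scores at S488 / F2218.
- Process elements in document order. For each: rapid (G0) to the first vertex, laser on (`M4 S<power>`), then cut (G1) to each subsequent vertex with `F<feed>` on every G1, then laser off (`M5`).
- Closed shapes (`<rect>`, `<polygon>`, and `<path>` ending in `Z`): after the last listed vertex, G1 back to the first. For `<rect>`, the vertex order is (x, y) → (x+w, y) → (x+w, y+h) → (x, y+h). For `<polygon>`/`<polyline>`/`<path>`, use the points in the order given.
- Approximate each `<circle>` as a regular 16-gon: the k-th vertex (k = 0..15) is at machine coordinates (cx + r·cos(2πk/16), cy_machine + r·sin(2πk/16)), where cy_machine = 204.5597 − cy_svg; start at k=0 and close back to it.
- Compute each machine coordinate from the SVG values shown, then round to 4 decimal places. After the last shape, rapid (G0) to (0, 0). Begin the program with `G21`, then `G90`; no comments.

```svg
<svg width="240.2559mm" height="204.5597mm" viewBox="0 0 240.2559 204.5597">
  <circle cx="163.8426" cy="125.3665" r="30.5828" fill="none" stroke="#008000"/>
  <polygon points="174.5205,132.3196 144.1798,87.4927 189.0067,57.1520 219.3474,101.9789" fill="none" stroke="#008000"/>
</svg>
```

G21
G90
G0 X194.4254 Y79.1932
M4 S488
G1 X192.0974 Y90.8967 F2218
G1 X185.4679 Y100.8185 F2218
G1 X175.5461 Y107.4480 F2218
G1 X163.8426 Y109.7760 F2218
G1 X152.1391 Y107.4480 F2218
G1 X142.2173 Y100.8185 F2218
G1 X135.5878 Y90.8967 F2218
G1 X133.2598 Y79.1932 F2218
G1 X135.5878 Y67.4897 F2218
G1 X142.2173 Y57.5679 F2218
G1 X152.1391 Y50.9384 F2218
G1 X163.8426 Y48.6104 F2218
G1 X175.5461 Y50.9384 F2218
G1 X185.4679 Y57.5679 F2218
G1 X192.0974 Y67.4897 F2218
G1 X194.4254 Y79.1932 F2218
M5
G0 X174.5205 Y72.2401
M4 S488
G1 X144.1798 Y117.0670 F2218
G1 X189.0067 Y147.4077 F2218
G1 X219.3474 Y102.5808 F2218
G1 X174.5205 Y72.2401 F2218
M5
G0 X0.0000 Y0.0000

viewBox `0 0 240.2559 204.5597` with mm width/height → 1 unit = 1 mm. Flip: y_m = 204.5597 − y_svg.

**Shape 1** — `<circle>` circle, stroke `#008000` → score (S488, F2218). Machine vertices: (194.4254,79.1932) → (192.0974,90.8967) → (185.4679,100.8185) → (175.5461,107.4480) → (163.8426,109.7760) → (152.1391,107.4480) → (142.2173,100.8185) → (135.5878,90.8967) → (133.2598,79.1932) → (135.5878,67.4897) → (142.2173,57.5679) → (152.1391,50.9384) → (163.8426,48.6104) → (175.5461,50.9384) → (185.4679,57.5679) → (192.0974,67.4897) → (194.4254,79.1932). Closed: final G1 returns to the first vertex.

**Shape 2** — `<polygon>` regular polygon, stroke `#008000` → score (S488, F2218). Machine vertices: (174.5205,72.2401) → (144.1798,117.0670) → (189.0067,147.4077) → (219.3474,102.5808) → (174.5205,72.2401). Closed: final G1 returns to the first vertex.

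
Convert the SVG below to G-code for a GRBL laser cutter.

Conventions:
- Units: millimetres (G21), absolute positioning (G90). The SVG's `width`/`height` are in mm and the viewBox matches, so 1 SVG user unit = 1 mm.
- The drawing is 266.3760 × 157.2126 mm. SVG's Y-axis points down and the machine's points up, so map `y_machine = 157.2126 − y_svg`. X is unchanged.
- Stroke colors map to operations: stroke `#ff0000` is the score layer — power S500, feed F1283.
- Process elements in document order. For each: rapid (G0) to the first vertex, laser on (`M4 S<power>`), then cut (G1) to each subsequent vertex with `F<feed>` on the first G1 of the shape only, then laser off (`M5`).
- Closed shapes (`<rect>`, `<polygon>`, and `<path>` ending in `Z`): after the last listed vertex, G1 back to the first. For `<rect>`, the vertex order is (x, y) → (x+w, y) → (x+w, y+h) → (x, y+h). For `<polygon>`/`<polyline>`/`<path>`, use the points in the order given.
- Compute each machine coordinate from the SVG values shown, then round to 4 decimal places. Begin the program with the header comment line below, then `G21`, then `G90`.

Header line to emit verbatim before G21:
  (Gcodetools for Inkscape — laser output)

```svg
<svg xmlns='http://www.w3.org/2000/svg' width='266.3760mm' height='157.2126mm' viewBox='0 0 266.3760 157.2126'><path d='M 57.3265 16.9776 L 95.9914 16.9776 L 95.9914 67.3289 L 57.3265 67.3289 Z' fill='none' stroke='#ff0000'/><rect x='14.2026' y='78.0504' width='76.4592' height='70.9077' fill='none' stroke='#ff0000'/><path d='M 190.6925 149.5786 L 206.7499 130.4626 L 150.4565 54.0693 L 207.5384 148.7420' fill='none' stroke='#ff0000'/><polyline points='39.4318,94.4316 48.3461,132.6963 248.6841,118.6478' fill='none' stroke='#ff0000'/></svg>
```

viewBox `0 0 266.3760 157.2126` with mm width/height → 1 unit = 1 mm. Flip: y_m = 157.2126 − y_svg.

**Shape 1** — `<path>` rectangle, stroke `#ff0000` → score (S500, F1283). Machine vertices: (57.3265,140.2350) → (95.9914,140.2350) → (95.9914,89.8837) → (57.3265,89.8837) → (57.3265,140.2350). Closed: final G1 returns to the first vertex.

**Shape 2** — `<rect>` rectangle, stroke `#ff0000` → score (S500, F1283). Machine vertices: (14.2026,79.1622) → (90.6618,79.1622) → (90.6618,8.2545) → (14.2026,8.2545) → (14.2026,79.1622). Closed: final G1 returns to the first vertex.

**Shape 3** — `<path>` open polyline, stroke `#ff0000` → score (S500, F1283). Machine vertices: (190.6925,7.6340) → (206.7499,26.7500) → (150.4565,103.1433) → (207.5384,8.4706). Open path.

**Shape 4** — `<polyline>` open polyline, stroke `#ff0000` → score (S500, F1283). Machine vertices: (39.4318,62.7810) → (48.3461,24.5163) → (248.6841,38.5648). Open path.

(Gcodetools for Inkscape — laser output)
G21
G90
G0 X57.3265 Y140.2350
M4 S500
G1 X95.9914 Y140.2350 F1283
G1 X95.9914 Y89.8837
G1 X57.3265 Y89.8837
G1 X57.3265 Y140.2350
M5
G0 X14.2026 Y79.1622
M4 S500
G1 X90.6618 Y79.1622 F1283
G1 X90.6618 Y8.2545
G1 X14.2026 Y8.2545
G1 X14.2026 Y79.1622
M5
G0 X190.6925 Y7.6340
M4 S500
G1 X206.7499 Y26.7500 F1283
G1 X150.4565 Y103.1433
G1 X207.5384 Y8.4706
M5
G0 X39.4318 Y62.7810
M4 S500
G1 X48.3461 Y24.5163 F1283
G1 X248.6841 Y38.5648
M5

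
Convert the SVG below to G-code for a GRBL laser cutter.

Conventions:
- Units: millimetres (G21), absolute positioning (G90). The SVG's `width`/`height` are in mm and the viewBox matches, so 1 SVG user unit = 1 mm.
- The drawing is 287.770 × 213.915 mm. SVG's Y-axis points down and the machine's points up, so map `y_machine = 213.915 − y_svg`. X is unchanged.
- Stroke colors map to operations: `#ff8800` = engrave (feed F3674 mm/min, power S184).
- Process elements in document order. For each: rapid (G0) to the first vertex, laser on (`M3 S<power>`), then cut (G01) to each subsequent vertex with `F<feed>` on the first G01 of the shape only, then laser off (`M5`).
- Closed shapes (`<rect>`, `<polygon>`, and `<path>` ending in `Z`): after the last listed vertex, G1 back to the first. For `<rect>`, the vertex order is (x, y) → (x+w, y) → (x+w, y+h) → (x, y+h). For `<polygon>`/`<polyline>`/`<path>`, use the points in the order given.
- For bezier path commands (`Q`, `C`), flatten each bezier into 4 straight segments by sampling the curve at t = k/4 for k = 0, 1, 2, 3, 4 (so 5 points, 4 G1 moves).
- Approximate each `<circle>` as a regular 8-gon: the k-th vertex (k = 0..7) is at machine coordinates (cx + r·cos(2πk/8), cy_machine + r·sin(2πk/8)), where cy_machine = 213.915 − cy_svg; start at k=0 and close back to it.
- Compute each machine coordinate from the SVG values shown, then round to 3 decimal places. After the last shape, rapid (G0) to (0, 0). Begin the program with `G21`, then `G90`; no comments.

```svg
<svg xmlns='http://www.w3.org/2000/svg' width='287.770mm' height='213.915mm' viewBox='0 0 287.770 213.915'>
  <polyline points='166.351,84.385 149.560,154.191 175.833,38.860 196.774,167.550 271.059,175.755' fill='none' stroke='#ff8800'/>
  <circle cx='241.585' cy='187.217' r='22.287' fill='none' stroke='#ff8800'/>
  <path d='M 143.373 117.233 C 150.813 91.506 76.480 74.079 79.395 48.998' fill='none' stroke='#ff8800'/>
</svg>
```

viewBox `0 0 287.770 213.915` with mm width/height → 1 unit = 1 mm. Flip: y_m = 213.915 − y_svg.

**Shape 1** — `<polyline>` open polyline, stroke `#ff8800` → engrave (S184, F3674). Machine vertices: (166.351,129.530) → (149.560,59.724) → (175.833,175.055) → (196.774,46.365) → (271.059,38.160). Open path.

**Shape 2** — `<circle>` circle, stroke `#ff8800` → engrave (S184, F3674). Machine vertices: (263.872,26.698) → (257.344,42.457) → (241.585,48.985) → (225.826,42.457) → (219.298,26.698) → (225.826,10.939) → (241.585,4.411) → (257.344,10.939) → (263.872,26.698). Closed: final G1 returns to the first vertex.

**Shape 3** — `<path>` cubic bezier, stroke `#ff8800` → engrave (S184, F3674). Control points (SVG): P0=(143.373,117.233), P1=(150.813,91.506), P2=(76.480,74.079), P3=(79.395,48.998); sampled at t=k/4. Machine vertices: (143.373,96.682) → (136.105,114.670) → (113.081,131.042) → (89.208,147.292) → (79.395,164.917). Open path.

G21
G90
G0 X166.351 Y129.530
M3 S184
G01 X149.560 Y59.724 F3674
G01 X175.833 Y175.055
G01 X196.774 Y46.365
G01 X271.059 Y38.160
M5
G0 X263.872 Y26.698
M3 S184
G01 X257.344 Y42.457 F3674
G01 X241.585 Y48.985
G01 X225.826 Y42.457
G01 X219.298 Y26.698
G01 X225.826 Y10.939
G01 X241.585 Y4.411
G01 X257.344 Y10.939
G01 X263.872 Y26.698
M5
G0 X143.373 Y96.682
M3 S184
G01 X136.105 Y114.670 F3674
G01 X113.081 Y131.042
G01 X89.208 Y147.292
G01 X79.395 Y164.917
M5
G0 X0.000 Y0.000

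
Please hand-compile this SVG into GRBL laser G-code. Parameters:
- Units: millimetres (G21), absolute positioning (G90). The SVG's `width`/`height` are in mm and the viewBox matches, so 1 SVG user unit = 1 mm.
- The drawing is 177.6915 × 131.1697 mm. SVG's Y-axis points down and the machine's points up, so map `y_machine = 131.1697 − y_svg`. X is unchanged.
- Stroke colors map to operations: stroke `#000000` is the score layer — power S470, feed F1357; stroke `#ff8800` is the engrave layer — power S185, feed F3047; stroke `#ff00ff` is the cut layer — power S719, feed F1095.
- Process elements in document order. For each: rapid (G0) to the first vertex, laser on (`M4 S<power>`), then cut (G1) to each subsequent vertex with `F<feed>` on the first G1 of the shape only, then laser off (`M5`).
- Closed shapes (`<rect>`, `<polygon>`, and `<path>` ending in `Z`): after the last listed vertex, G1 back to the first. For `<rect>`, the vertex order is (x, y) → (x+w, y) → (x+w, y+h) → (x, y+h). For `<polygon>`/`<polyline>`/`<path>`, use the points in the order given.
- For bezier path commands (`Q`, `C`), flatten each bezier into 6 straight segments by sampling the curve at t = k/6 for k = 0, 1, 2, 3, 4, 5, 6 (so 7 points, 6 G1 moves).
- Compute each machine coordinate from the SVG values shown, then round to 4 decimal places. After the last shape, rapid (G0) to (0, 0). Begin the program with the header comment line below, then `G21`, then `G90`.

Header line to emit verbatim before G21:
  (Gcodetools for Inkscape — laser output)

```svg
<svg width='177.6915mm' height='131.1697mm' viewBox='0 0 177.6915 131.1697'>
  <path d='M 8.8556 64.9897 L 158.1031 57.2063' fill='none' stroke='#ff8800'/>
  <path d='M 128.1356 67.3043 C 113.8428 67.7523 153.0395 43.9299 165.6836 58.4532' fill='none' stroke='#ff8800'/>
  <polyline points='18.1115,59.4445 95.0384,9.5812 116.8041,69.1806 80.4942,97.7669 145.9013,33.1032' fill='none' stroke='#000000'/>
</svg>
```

Since the viewBox matches the mm dimensions, user units are millimetres directly. The only transform is the Y-flip y_m = 131.1697 − y_svg.

Shape 1 is a line segment drawn with `<path>`. Its stroke #ff8800 means engrave at S185, F3047. After flipping Y the toolpath is (8.8556,66.1800) → (158.1031,73.9634).

Shape 2 is a cubic bezier drawn with `<path>`. Its stroke #ff8800 means engrave at S185, F3047. After flipping Y the toolpath is (128.1356,63.8654) → (125.0761,65.3740) → (128.7081,69.1884) → (136.8083,73.5692) → (147.1532,76.7770) → (157.5194,77.0726) → (165.6836,72.7165).

Shape 3 is a open polyline drawn with `<polyline>`. Its stroke #000000 means score at S470, F1357. After flipping Y the toolpath is (18.1115,71.7252) → (95.0384,121.5885) → (116.8041,61.9891) → (80.4942,33.4028) → (145.9013,98.0665).

(Gcodetools for Inkscape — laser output)
G21
G90
G0 X8.8556 Y66.1800
M4 S185
G1 X158.1031 Y73.9634 F3047
M5
G0 X128.1356 Y63.8654
M4 S185
G1 X125.0761 Y65.3740 F3047
G1 X128.7081 Y69.1884
G1 X136.8083 Y73.5692
G1 X147.1532 Y76.7770
G1 X157.5194 Y77.0726
G1 X165.6836 Y72.7165
M5
G0 X18.1115 Y71.7252
M4 S470
G1 X95.0384 Y121.5885 F1357
G1 X116.8041 Y61.9891
G1 X80.4942 Y33.4028
G1 X145.9013 Y98.0665
M5
G0 X0.0000 Y0.0000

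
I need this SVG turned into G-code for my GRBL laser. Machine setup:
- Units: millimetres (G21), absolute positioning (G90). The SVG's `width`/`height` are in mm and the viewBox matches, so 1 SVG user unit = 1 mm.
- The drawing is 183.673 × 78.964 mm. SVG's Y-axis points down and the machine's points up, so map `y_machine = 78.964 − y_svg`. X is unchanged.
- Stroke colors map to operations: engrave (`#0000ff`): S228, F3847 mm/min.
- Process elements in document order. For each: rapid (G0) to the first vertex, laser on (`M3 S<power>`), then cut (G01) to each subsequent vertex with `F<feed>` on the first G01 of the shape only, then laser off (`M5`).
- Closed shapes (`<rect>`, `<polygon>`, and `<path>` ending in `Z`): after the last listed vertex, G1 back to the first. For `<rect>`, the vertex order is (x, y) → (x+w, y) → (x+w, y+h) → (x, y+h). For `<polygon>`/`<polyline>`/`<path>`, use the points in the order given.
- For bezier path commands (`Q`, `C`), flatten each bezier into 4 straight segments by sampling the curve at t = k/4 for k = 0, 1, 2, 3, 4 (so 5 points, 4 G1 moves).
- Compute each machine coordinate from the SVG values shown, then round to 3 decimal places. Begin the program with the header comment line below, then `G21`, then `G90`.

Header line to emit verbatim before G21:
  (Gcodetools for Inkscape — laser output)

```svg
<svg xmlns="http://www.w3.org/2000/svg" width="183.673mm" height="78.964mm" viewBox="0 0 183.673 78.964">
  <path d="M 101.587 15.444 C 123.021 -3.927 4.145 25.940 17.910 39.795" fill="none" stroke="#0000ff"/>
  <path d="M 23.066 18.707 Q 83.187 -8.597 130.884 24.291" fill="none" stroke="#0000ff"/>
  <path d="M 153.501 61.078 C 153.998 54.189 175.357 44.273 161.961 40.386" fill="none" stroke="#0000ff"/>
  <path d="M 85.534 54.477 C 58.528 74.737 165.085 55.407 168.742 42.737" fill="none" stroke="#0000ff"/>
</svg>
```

Since the viewBox matches the mm dimensions, user units are millimetres directly. The only transform is the Y-flip y_m = 78.964 − y_svg.

Shape 1 is a cubic bezier drawn with `<path>`. Its stroke #0000ff means engrave at S228, F3847. After flipping Y the toolpath is (101.587,63.520) → (95.619,69.836) → (62.624,63.804) → (28.192,51.543) → (17.910,39.169).

Shape 2 is a quadratic bezier drawn with `<path>`. Its stroke #0000ff means engrave at S228, F3847. After flipping Y the toolpath is (23.066,60.257) → (52.350,70.147) → (80.081,72.513) → (106.259,67.355) → (130.884,54.673).

Shape 3 is a cubic bezier drawn with `<path>`. Its stroke #0000ff means engrave at S228, F3847. After flipping Y the toolpath is (153.501,17.886) → (156.916,23.479) → (162.941,29.358) → (166.360,34.674) → (161.961,38.578).

Shape 4 is a cubic bezier drawn with `<path>`. Its stroke #0000ff means engrave at S228, F3847. After flipping Y the toolpath is (85.534,24.487) → (86.628,15.992) → (115.639,18.008) → (150.400,26.198) → (168.742,36.227).

(Gcodetools for Inkscape — laser output)
G21
G90
G0 X101.587 Y63.520
M3 S228
G01 X95.619 Y69.836 F3847
G01 X62.624 Y63.804
G01 X28.192 Y51.543
G01 X17.910 Y39.169
M5
G0 X23.066 Y60.257
M3 S228
G01 X52.350 Y70.147 F3847
G01 X80.081 Y72.513
G01 X106.259 Y67.355
G01 X130.884 Y54.673
M5
G0 X153.501 Y17.886
M3 S228
G01 X156.916 Y23.479 F3847
G01 X162.941 Y29.358
G01 X166.360 Y34.674
G01 X161.961 Y38.578
M5
G0 X85.534 Y24.487
M3 S228
G01 X86.628 Y15.992 F3847
G01 X115.639 Y18.008
G01 X150.400 Y26.198
G01 X168.742 Y36.227
M5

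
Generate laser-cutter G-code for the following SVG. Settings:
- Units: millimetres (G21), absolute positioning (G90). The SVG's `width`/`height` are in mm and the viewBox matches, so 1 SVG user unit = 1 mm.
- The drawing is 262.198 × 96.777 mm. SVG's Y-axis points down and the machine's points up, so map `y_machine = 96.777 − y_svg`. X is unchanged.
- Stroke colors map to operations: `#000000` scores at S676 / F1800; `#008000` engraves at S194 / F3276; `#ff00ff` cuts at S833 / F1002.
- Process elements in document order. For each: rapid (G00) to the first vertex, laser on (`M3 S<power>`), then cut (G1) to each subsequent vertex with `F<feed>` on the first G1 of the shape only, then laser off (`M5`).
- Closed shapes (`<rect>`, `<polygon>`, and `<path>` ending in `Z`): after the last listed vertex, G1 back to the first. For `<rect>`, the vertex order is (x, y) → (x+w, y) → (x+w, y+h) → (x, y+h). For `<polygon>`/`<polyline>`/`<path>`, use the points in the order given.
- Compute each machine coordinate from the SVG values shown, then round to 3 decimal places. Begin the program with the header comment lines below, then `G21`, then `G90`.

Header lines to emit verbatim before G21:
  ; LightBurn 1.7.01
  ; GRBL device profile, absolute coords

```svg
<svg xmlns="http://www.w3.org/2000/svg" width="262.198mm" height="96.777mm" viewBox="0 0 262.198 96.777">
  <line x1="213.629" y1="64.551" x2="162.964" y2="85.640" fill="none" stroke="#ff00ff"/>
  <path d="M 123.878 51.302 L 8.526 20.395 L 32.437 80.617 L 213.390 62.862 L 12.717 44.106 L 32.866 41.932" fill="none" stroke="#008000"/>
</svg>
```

; LightBurn 1.7.01
; GRBL device profile, absolute coords
G21
G90
G00 X213.629 Y32.226
M3 S833
G1 X162.964 Y11.137 F1002
M5
G00 X123.878 Y45.475
M3 S194
G1 X8.526 Y76.382 F3276
G1 X32.437 Y16.160
G1 X213.390 Y33.915
G1 X12.717 Y52.671
G1 X32.866 Y54.845
M5

Since the viewBox matches the mm dimensions, user units are millimetres directly. The only transform is the Y-flip y_m = 96.777 − y_svg.

Shape 1 is a line segment drawn with `<line>`. Its stroke #ff00ff means cut at S833, F1002. After flipping Y the toolpath is (213.629,32.226) → (162.964,11.137).

Shape 2 is a open polyline drawn with `<path>`. Its stroke #008000 means engrave at S194, F3276. After flipping Y the toolpath is (123.878,45.475) → (8.526,76.382) → (32.437,16.160) → (213.390,33.915) → (12.717,52.671) → (32.866,54.845).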